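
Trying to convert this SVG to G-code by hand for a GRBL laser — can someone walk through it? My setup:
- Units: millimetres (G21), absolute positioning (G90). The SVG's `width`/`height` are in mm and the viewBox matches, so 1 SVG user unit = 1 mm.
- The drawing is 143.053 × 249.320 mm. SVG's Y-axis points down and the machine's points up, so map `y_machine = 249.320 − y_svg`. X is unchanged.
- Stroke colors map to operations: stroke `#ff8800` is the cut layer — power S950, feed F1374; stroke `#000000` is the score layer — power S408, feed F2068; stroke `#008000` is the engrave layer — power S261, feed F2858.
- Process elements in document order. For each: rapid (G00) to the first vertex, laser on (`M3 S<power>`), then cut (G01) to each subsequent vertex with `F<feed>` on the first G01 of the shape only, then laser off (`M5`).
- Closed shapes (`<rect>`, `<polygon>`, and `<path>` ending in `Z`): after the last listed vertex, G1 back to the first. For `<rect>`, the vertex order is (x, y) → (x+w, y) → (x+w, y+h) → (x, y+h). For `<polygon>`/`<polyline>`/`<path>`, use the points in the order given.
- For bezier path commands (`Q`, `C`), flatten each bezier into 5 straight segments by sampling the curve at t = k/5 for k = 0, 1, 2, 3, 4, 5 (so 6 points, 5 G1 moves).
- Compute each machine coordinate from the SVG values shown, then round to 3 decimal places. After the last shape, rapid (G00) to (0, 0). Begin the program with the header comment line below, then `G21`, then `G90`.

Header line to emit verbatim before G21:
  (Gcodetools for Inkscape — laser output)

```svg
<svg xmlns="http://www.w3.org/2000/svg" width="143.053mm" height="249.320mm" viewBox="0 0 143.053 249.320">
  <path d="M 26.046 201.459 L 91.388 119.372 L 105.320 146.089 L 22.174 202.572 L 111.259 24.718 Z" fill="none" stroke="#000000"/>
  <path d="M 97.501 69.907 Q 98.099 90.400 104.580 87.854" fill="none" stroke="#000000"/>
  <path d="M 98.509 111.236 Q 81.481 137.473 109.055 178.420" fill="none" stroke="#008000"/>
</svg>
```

(Gcodetools for Inkscape — laser output)
G21
G90
G00 X26.046 Y47.861
M3 S408
G01 X91.388 Y129.948 F2068
G01 X105.320 Y103.231
G01 X22.174 Y46.748
G01 X111.259 Y224.602
G01 X26.046 Y47.861
M5
G00 X97.501 Y179.413
M3 S408
G01 X97.976 Y172.137 F2068
G01 X98.921 Y166.705
G01 X100.336 Y163.115
G01 X102.223 Y161.369
G01 X104.580 Y161.466
M5
G00 X98.509 Y138.084
M3 S261
G01 X93.482 Y127.001 F2858
G01 X92.023 Y114.741
G01 X94.132 Y101.304
G01 X99.809 Y86.690
G01 X109.055 Y70.900
M5
G00 X0.000 Y0.000

Since the viewBox matches the mm dimensions, user units are millimetres directly. The only transform is the Y-flip y_m = 249.320 − y_svg.

Shape 1 is a closed polygon drawn with `<path>`. Its stroke #000000 means score at S408, F2068. After flipping Y the toolpath is (26.046,47.861) → (91.388,129.948) → (105.320,103.231) → (22.174,46.748) → (111.259,224.602) → (26.046,47.861), returning to the start.

Shape 2 is a quadratic bezier drawn with `<path>`. Its stroke #000000 means score at S408, F2068. After flipping Y the toolpath is (97.501,179.413) → (97.976,172.137) → (98.921,166.705) → (100.336,163.115) → (102.223,161.369) → (104.580,161.466).

Shape 3 is a quadratic bezier drawn with `<path>`. Its stroke #008000 means engrave at S261, F2858. After flipping Y the toolpath is (98.509,138.084) → (93.482,127.001) → (92.023,114.741) → (94.132,101.304) → (99.809,86.690) → (109.055,70.900).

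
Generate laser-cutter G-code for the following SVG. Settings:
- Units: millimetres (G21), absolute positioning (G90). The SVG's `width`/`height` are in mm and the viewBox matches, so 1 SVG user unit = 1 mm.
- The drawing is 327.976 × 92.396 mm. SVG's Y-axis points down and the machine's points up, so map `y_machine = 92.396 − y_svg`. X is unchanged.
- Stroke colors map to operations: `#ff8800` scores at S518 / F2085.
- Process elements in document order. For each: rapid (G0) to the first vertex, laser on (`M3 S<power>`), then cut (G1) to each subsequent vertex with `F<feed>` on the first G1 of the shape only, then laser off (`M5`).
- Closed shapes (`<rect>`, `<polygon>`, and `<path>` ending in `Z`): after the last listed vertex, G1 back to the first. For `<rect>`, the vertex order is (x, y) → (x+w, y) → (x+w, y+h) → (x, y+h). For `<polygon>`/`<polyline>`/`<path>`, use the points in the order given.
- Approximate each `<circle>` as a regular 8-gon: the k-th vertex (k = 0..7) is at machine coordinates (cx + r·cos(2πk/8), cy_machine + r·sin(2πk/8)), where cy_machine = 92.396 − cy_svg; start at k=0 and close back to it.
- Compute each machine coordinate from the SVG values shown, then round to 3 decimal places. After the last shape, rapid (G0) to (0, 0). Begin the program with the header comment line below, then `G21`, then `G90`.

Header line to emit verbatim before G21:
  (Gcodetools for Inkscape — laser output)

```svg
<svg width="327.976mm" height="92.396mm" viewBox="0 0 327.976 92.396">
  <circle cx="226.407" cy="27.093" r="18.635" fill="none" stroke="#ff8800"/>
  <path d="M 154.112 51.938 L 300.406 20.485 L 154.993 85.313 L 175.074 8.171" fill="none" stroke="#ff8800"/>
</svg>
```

(Gcodetools for Inkscape — laser output)
G21
G90
G0 X245.042 Y65.303
M3 S518
G1 X239.584 Y78.480 F2085
G1 X226.407 Y83.938
G1 X213.230 Y78.480
G1 X207.772 Y65.303
G1 X213.230 Y52.126
G1 X226.407 Y46.668
G1 X239.584 Y52.126
G1 X245.042 Y65.303
M5
G0 X154.112 Y40.458
M3 S518
G1 X300.406 Y71.911 F2085
G1 X154.993 Y7.083
G1 X175.074 Y84.225
M5
G0 X0.000 Y0.000

Since the viewBox matches the mm dimensions, user units are millimetres directly. The only transform is the Y-flip y_m = 92.396 − y_svg.

Shape 1 is a circle drawn with `<circle>`. Its stroke #ff8800 means score at S518, F2085. After flipping Y the toolpath is (245.042,65.303) → (239.584,78.480) → (226.407,83.938) → (213.230,78.480) → (207.772,65.303) → (213.230,52.126) → (226.407,46.668) → (239.584,52.126) → (245.042,65.303), returning to the start.

Shape 2 is a open polyline drawn with `<path>`. Its stroke #ff8800 means score at S518, F2085. After flipping Y the toolpath is (154.112,40.458) → (300.406,71.911) → (154.993,7.083) → (175.074,84.225).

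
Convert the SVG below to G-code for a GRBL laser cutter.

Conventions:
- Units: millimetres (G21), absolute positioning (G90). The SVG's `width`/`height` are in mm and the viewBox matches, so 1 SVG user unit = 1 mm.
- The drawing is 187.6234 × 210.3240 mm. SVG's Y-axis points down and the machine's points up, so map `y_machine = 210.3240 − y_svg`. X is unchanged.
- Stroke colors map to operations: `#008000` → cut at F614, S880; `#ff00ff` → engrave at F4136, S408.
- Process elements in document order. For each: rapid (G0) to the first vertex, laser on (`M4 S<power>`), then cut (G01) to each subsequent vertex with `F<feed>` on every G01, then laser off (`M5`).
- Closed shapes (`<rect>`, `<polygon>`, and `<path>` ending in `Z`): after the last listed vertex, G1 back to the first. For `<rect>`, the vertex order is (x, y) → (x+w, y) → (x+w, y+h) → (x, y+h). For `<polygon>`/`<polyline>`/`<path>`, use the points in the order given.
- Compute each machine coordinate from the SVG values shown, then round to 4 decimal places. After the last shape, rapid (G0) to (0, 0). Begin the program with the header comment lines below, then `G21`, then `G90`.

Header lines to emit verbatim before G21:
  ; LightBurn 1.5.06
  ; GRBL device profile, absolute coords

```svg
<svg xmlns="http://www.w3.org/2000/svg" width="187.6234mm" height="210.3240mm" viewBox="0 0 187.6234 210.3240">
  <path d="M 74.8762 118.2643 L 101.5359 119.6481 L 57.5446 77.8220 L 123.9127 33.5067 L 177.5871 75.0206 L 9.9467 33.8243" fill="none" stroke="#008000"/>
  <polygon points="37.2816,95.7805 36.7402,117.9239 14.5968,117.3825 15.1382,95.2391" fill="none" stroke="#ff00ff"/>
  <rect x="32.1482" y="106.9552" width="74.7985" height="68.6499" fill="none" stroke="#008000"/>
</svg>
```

Since the viewBox matches the mm dimensions, user units are millimetres directly. The only transform is the Y-flip y_m = 210.3240 − y_svg.

Shape 1 is a open polyline drawn with `<path>`. Its stroke #008000 means cut at S880, F614. After flipping Y the toolpath is (74.8762,92.0597) → (101.5359,90.6759) → (57.5446,132.5020) → (123.9127,176.8173) → (177.5871,135.3034) → (9.9467,176.4997).

Shape 2 is a regular polygon drawn with `<polygon>`. Its stroke #ff00ff means engrave at S408, F4136. After flipping Y the toolpath is (37.2816,114.5435) → (36.7402,92.4001) → (14.5968,92.9415) → (15.1382,115.0849) → (37.2816,114.5435), returning to the start.

Shape 3 is a rectangle drawn with `<rect>`. Its stroke #008000 means cut at S880, F614. After flipping Y the toolpath is (32.1482,103.3688) → (106.9467,103.3688) → (106.9467,34.7189) → (32.1482,34.7189) → (32.1482,103.3688), returning to the start.

; LightBurn 1.5.06
; GRBL device profile, absolute coords
G21
G90
G0 X74.8762 Y92.0597
M4 S880
G01 X101.5359 Y90.6759 F614
G01 X57.5446 Y132.5020 F614
G01 X123.9127 Y176.8173 F614
G01 X177.5871 Y135.3034 F614
G01 X9.9467 Y176.4997 F614
M5
G0 X37.2816 Y114.5435
M4 S408
G01 X36.7402 Y92.4001 F4136
G01 X14.5968 Y92.9415 F4136
G01 X15.1382 Y115.0849 F4136
G01 X37.2816 Y114.5435 F4136
M5
G0 X32.1482 Y103.3688
M4 S880
G01 X106.9467 Y103.3688 F614
G01 X106.9467 Y34.7189 F614
G01 X32.1482 Y34.7189 F614
G01 X32.1482 Y103.3688 F614
M5
G0 X0.0000 Y0.0000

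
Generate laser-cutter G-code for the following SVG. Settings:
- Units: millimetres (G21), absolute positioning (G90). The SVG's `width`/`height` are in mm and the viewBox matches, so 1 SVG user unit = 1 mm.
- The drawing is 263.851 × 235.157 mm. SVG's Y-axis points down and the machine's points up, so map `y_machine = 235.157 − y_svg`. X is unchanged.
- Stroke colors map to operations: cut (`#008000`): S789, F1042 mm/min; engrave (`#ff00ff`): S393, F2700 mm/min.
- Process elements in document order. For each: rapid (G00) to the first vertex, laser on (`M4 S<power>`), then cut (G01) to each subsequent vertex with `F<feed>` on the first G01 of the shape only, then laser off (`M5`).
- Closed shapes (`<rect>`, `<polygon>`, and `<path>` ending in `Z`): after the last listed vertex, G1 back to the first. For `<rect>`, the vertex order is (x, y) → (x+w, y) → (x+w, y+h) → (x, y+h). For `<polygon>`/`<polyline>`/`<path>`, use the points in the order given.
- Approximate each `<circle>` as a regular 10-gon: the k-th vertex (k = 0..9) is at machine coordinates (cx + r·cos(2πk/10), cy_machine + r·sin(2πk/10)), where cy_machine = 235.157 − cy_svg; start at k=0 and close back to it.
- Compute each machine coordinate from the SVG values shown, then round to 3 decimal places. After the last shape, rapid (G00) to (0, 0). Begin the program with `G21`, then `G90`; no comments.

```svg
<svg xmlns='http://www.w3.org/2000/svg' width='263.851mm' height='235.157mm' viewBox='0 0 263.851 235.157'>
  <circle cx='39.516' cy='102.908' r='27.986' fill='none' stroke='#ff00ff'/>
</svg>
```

G21
G90
G00 X67.502 Y132.249
M4 S393
G01 X62.157 Y148.699 F2700
G01 X48.164 Y158.865
G01 X30.868 Y158.865
G01 X16.875 Y148.699
G01 X11.530 Y132.249
G01 X16.875 Y115.799
G01 X30.868 Y105.633
G01 X48.164 Y105.633
G01 X62.157 Y115.799
G01 X67.502 Y132.249
M5
G00 X0.000 Y0.000

1 u = 1 mm; y_m = 235.157 − y.

[1] `<circle>` circle, #ff00ff→engrave S393 F2700: (67.502,132.249) → (62.157,148.699) → (48.164,158.865) → (30.868,158.865) → (16.875,148.699) → (11.530,132.249) → (16.875,115.799) → (30.868,105.633) → (48.164,105.633) → (62.157,115.799) → (67.502,132.249) (closed)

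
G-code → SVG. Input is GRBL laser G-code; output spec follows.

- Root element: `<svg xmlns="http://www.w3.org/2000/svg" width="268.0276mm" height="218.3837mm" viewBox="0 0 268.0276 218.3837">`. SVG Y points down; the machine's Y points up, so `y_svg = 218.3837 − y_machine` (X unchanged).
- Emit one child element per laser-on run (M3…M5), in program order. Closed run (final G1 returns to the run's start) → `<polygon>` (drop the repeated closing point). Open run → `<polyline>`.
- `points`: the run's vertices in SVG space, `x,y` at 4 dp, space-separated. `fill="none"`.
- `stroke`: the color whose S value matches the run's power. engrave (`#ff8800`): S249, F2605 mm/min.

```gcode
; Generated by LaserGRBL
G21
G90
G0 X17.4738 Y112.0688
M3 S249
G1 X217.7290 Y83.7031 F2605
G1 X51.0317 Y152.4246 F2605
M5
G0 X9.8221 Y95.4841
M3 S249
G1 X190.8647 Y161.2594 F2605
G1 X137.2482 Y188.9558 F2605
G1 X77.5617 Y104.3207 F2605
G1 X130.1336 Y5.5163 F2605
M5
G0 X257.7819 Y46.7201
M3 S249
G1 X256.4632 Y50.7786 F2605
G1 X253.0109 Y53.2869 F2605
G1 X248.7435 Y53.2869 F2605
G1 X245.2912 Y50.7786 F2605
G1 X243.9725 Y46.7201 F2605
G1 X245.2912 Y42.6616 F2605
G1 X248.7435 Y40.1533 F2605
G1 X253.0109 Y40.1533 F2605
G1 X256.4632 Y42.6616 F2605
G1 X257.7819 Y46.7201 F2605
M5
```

Machine Y-up, SVG Y-down with viewBox height 218.3837, so y_svg = 218.3837 − y_machine; X carries over. Every run uses S249, so all elements get stroke `#ff8800` (engrave).

Run 1: The run is open, so emit a `<polyline>` with points (Y-flipped): 17.4738,106.3149 217.7290,134.6806 51.0317,65.9591.

Run 2: The run is open, so emit a `<polyline>` with points (Y-flipped): 9.8221,122.8996 190.8647,57.1243 137.2482,29.4279 77.5617,114.0630 130.1336,212.8674.

Run 3: The run returns to its start, so emit a `<polygon>` with points (Y-flipped): 257.7819,171.6636 256.4632,167.6051 253.0109,165.0968 248.7435,165.0968 245.2912,167.6051 243.9725,171.6636 245.2912,175.7221 248.7435,178.2304 253.0109,178.2304 256.4632,175.7221.

<svg xmlns="http://www.w3.org/2000/svg" width="268.0276mm" height="218.3837mm" viewBox="0 0 268.0276 218.3837">
  <polyline points="17.4738,106.3149 217.7290,134.6806 51.0317,65.9591" fill="none" stroke="#ff8800"/>
  <polyline points="9.8221,122.8996 190.8647,57.1243 137.2482,29.4279 77.5617,114.0630 130.1336,212.8674" fill="none" stroke="#ff8800"/>
  <polygon points="257.7819,171.6636 256.4632,167.6051 253.0109,165.0968 248.7435,165.0968 245.2912,167.6051 243.9725,171.6636 245.2912,175.7221 248.7435,178.2304 253.0109,178.2304 256.4632,175.7221" fill="none" stroke="#ff8800"/>
</svg>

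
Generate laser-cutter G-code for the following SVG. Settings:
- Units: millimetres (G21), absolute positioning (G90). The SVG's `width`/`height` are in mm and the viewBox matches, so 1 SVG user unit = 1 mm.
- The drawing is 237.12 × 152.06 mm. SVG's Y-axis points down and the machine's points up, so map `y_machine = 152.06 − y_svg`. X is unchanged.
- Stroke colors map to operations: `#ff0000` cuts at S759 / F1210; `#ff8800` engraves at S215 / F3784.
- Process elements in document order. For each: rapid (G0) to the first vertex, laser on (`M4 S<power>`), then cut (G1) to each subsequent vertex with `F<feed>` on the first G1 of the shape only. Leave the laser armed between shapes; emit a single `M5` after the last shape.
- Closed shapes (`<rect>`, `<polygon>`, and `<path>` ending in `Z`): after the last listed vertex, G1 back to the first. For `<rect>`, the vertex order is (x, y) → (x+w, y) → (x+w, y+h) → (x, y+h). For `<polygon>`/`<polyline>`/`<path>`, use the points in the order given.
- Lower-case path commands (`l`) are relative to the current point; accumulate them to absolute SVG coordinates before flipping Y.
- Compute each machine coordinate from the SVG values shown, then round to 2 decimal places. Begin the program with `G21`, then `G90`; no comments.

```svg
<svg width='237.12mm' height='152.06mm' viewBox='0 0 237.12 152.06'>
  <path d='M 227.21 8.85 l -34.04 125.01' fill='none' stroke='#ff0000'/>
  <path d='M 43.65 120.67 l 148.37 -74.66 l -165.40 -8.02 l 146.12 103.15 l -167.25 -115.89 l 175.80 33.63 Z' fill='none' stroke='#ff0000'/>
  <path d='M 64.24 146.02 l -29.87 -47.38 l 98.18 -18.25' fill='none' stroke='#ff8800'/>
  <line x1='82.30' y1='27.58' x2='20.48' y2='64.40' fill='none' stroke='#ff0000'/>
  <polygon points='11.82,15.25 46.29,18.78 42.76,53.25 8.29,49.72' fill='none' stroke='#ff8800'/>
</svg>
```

viewBox `0 0 237.12 152.06` with mm width/height → 1 unit = 1 mm. Flip: y_m = 152.06 − y_svg.

**Shape 1** — `<path>` line segment, stroke `#ff0000` → cut (S759, F1210). Machine vertices: (227.21,143.21) → (193.17,18.20). Open path.

**Shape 2** — `<path>` closed polygon, stroke `#ff0000` → cut (S759, F1210). Machine vertices: (43.65,31.39) → (192.02,106.05) → (26.62,114.07) → (172.74,10.92) → (5.49,126.81) → (181.29,93.18) → (43.65,31.39). Closed: final G1 returns to the first vertex.

**Shape 3** — `<path>` open polyline, stroke `#ff8800` → engrave (S215, F3784). Machine vertices: (64.24,6.04) → (34.37,53.42) → (132.55,71.67). Open path.

**Shape 4** — `<line>` line segment, stroke `#ff0000` → cut (S759, F1210). Machine vertices: (82.30,124.48) → (20.48,87.66). Open path.

**Shape 5** — `<polygon>` regular polygon, stroke `#ff8800` → engrave (S215, F3784). Machine vertices: (11.82,136.81) → (46.29,133.28) → (42.76,98.81) → (8.29,102.34) → (11.82,136.81). Closed: final G1 returns to the first vertex.

G21
G90
G0 X227.21 Y143.21
M4 S759
G1 X193.17 Y18.20 F1210
G0 X43.65 Y31.39
M4 S759
G1 X192.02 Y106.05 F1210
G1 X26.62 Y114.07
G1 X172.74 Y10.92
G1 X5.49 Y126.81
G1 X181.29 Y93.18
G1 X43.65 Y31.39
G0 X64.24 Y6.04
M4 S215
G1 X34.37 Y53.42 F3784
G1 X132.55 Y71.67
G0 X82.30 Y124.48
M4 S759
G1 X20.48 Y87.66 F1210
G0 X11.82 Y136.81
M4 S215
G1 X46.29 Y133.28 F3784
G1 X42.76 Y98.81
G1 X8.29 Y102.34
G1 X11.82 Y136.81
M5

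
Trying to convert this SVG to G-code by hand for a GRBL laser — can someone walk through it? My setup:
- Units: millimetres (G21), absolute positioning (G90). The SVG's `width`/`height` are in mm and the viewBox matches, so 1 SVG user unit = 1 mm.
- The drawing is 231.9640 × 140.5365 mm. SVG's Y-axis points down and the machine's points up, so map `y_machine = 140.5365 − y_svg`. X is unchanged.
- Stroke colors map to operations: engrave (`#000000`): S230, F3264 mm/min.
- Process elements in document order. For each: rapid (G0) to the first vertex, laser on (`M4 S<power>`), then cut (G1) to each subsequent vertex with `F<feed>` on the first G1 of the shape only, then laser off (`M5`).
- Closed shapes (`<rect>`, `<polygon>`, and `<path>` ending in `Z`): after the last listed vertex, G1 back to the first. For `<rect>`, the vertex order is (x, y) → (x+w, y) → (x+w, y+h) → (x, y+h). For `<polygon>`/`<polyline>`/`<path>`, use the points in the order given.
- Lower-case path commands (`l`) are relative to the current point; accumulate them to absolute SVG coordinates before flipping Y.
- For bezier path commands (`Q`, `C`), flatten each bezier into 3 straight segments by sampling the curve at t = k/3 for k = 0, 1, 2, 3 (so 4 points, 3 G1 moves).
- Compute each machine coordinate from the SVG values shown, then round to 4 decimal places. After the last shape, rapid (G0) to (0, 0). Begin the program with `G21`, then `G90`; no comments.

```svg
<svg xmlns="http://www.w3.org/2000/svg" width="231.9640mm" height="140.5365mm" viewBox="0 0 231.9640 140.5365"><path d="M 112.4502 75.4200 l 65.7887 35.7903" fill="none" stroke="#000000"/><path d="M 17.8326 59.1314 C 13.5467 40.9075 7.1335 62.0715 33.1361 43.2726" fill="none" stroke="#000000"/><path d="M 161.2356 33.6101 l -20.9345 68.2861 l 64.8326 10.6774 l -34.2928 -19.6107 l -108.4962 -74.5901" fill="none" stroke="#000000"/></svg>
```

G21
G90
G0 X112.4502 Y65.1165
M4 S230
G1 X178.2389 Y29.3262 F3264
M5
G0 X17.8326 Y81.4051
M4 S230
G1 X14.1170 Y89.4386 F3264
G1 X16.6594 Y88.8470
G1 X33.1361 Y97.2639
M5
G0 X161.2356 Y106.9264
M4 S230
G1 X140.3011 Y38.6403 F3264
G1 X205.1337 Y27.9629
G1 X170.8409 Y47.5736
G1 X62.3447 Y122.1637
M5
G0 X0.0000 Y0.0000

Since the viewBox matches the mm dimensions, user units are millimetres directly. The only transform is the Y-flip y_m = 140.5365 − y_svg.

Shape 1 is a line segment drawn with `<path>`. Its stroke #000000 means engrave at S230, F3264. After flipping Y the toolpath is (112.4502,65.1165) → (178.2389,29.3262).

Shape 2 is a cubic bezier drawn with `<path>`. Its stroke #000000 means engrave at S230, F3264. After flipping Y the toolpath is (17.8326,81.4051) → (14.1170,89.4386) → (16.6594,88.8470) → (33.1361,97.2639).

Shape 3 is a open polyline drawn with `<path>`. Its stroke #000000 means engrave at S230, F3264. After flipping Y the toolpath is (161.2356,106.9264) → (140.3011,38.6403) → (205.1337,27.9629) → (170.8409,47.5736) → (62.3447,122.1637).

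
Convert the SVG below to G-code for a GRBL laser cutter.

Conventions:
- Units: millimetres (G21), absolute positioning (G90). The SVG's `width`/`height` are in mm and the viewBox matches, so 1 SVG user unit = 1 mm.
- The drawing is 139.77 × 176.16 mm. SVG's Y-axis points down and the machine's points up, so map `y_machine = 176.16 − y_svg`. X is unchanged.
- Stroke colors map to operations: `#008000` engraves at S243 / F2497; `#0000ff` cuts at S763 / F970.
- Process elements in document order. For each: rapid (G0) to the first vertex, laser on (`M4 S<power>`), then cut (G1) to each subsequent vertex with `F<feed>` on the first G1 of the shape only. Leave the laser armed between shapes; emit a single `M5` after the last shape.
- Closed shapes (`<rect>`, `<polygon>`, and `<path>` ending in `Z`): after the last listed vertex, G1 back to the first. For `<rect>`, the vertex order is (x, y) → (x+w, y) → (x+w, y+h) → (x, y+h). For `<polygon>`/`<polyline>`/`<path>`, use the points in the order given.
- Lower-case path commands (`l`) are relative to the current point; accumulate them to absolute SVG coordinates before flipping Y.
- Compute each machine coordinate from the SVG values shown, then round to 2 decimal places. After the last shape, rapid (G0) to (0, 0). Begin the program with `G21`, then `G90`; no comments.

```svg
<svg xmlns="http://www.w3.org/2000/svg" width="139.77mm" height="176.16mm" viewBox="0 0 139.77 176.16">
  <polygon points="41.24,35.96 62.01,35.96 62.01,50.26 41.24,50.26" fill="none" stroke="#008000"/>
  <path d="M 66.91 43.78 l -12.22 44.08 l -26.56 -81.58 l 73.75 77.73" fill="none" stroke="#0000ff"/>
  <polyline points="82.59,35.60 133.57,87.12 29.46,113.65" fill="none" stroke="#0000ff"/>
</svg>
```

G21
G90
G0 X41.24 Y140.20
M4 S243
G1 X62.01 Y140.20 F2497
G1 X62.01 Y125.90
G1 X41.24 Y125.90
G1 X41.24 Y140.20
G0 X66.91 Y132.38
M4 S763
G1 X54.69 Y88.30 F970
G1 X28.13 Y169.88
G1 X101.88 Y92.15
G0 X82.59 Y140.56
M4 S763
G1 X133.57 Y89.04 F970
G1 X29.46 Y62.51
M5
G0 X0.00 Y0.00

viewBox `0 0 139.77 176.16` with mm width/height → 1 unit = 1 mm. Flip: y_m = 176.16 − y_svg.

**Shape 1** — `<polygon>` rectangle, stroke `#008000` → engrave (S243, F2497). Machine vertices: (41.24,140.20) → (62.01,140.20) → (62.01,125.90) → (41.24,125.90) → (41.24,140.20). Closed: final G1 returns to the first vertex.

**Shape 2** — `<path>` open polyline, stroke `#0000ff` → cut (S763, F970). Machine vertices: (66.91,132.38) → (54.69,88.30) → (28.13,169.88) → (101.88,92.15). Open path.

**Shape 3** — `<polyline>` open polyline, stroke `#0000ff` → cut (S763, F970). Machine vertices: (82.59,140.56) → (133.57,89.04) → (29.46,62.51). Open path.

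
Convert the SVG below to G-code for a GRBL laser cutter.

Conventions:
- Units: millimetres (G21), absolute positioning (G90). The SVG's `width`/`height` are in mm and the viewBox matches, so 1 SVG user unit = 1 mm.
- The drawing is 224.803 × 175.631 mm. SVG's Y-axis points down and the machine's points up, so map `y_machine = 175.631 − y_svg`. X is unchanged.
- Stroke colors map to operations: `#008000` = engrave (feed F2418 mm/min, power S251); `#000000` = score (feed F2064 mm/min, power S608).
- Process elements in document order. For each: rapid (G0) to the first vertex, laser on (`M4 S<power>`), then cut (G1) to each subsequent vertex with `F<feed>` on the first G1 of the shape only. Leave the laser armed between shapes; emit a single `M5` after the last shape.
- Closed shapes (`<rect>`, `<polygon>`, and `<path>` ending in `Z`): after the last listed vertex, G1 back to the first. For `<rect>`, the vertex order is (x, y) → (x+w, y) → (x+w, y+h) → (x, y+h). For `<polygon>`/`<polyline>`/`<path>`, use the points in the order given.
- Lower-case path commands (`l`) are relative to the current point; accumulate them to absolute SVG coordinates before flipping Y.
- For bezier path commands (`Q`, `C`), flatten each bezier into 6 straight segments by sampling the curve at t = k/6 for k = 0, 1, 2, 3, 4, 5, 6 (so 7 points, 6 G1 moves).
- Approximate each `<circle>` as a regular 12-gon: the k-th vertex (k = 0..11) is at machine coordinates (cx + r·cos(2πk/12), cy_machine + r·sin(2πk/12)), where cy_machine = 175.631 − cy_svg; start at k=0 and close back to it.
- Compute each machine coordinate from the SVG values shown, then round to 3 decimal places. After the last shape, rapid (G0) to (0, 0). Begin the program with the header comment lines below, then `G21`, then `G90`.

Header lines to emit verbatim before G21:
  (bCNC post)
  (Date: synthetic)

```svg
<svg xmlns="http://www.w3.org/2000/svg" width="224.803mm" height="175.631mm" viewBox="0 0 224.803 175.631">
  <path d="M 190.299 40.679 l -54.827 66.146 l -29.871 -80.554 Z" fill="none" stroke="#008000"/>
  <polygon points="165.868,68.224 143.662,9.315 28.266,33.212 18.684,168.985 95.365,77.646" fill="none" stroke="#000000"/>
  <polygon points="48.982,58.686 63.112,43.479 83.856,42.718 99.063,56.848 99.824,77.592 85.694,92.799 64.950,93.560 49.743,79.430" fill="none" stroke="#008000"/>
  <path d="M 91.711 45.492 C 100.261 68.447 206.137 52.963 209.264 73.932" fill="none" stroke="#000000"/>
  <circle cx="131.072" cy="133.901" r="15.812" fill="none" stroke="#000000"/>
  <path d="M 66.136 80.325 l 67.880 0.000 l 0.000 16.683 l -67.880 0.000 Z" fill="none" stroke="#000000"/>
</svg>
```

(bCNC post)
(Date: synthetic)
G21
G90
G0 X190.299 Y134.952
M4 S251
G1 X135.472 Y68.806 F2418
G1 X105.601 Y149.360
G1 X190.299 Y134.952
G0 X165.868 Y107.407
M4 S608
G1 X143.662 Y166.316 F2064
G1 X28.266 Y142.419
G1 X18.684 Y6.646
G1 X95.365 Y97.985
G1 X165.868 Y107.407
G0 X48.982 Y116.945
M4 S251
G1 X63.112 Y132.152 F2418
G1 X83.856 Y132.913
G1 X99.063 Y118.783
G1 X99.824 Y98.039
G1 X85.694 Y82.832
G1 X64.950 Y82.071
G1 X49.743 Y96.201
G1 X48.982 Y116.945
G0 X91.711 Y130.139
M4 S608
G1 X103.170 Y121.518 F2064
G1 X125.293 Y117.223
G1 X152.521 Y115.174
G1 X179.298 Y113.291
G1 X200.064 Y109.492
G1 X209.264 Y101.699
G0 X146.884 Y41.730
M4 S608
G1 X144.766 Y49.636 F2064
G1 X138.978 Y55.424
G1 X131.072 Y57.542
G1 X123.166 Y55.424
G1 X117.378 Y49.636
G1 X115.260 Y41.730
G1 X117.378 Y33.824
G1 X123.166 Y28.036
G1 X131.072 Y25.918
G1 X138.978 Y28.036
G1 X144.766 Y33.824
G1 X146.884 Y41.730
G0 X66.136 Y95.306
M4 S608
G1 X134.016 Y95.306 F2064
G1 X134.016 Y78.623
G1 X66.136 Y78.623
G1 X66.136 Y95.306
M5
G0 X0.000 Y0.000

Since the viewBox matches the mm dimensions, user units are millimetres directly. The only transform is the Y-flip y_m = 175.631 − y_svg.

Shape 1 is a regular polygon drawn with `<path>`. Its stroke #008000 means engrave at S251, F2418. After flipping Y the toolpath is (190.299,134.952) → (135.472,68.806) → (105.601,149.360) → (190.299,134.952), returning to the start.

Shape 2 is a closed polygon drawn with `<polygon>`. Its stroke #000000 means score at S608, F2064. After flipping Y the toolpath is (165.868,107.407) → (143.662,166.316) → (28.266,142.419) → (18.684,6.646) → (95.365,97.985) → (165.868,107.407), returning to the start.

Shape 3 is a regular polygon drawn with `<polygon>`. Its stroke #008000 means engrave at S251, F2418. After flipping Y the toolpath is (48.982,116.945) → (63.112,132.152) → (83.856,132.913) → (99.063,118.783) → (99.824,98.039) → (85.694,82.832) → (64.950,82.071) → (49.743,96.201) → (48.982,116.945), returning to the start.

Shape 4 is a cubic bezier drawn with `<path>`. Its stroke #000000 means score at S608, F2064. After flipping Y the toolpath is (91.711,130.139) → (103.170,121.518) → (125.293,117.223) → (152.521,115.174) → (179.298,113.291) → (200.064,109.492) → (209.264,101.699).

Shape 5 is a circle drawn with `<circle>`. Its stroke #000000 means score at S608, F2064. After flipping Y the toolpath is (146.884,41.730) → (144.766,49.636) → (138.978,55.424) → (131.072,57.542) → (123.166,55.424) → (117.378,49.636) → (115.260,41.730) → (117.378,33.824) → (123.166,28.036) → (131.072,25.918) → (138.978,28.036) → (144.766,33.824) → (146.884,41.730), returning to the start.

Shape 6 is a rectangle drawn with `<path>`. Its stroke #000000 means score at S608, F2064. After flipping Y the toolpath is (66.136,95.306) → (134.016,95.306) → (134.016,78.623) → (66.136,78.623) → (66.136,95.306), returning to the start.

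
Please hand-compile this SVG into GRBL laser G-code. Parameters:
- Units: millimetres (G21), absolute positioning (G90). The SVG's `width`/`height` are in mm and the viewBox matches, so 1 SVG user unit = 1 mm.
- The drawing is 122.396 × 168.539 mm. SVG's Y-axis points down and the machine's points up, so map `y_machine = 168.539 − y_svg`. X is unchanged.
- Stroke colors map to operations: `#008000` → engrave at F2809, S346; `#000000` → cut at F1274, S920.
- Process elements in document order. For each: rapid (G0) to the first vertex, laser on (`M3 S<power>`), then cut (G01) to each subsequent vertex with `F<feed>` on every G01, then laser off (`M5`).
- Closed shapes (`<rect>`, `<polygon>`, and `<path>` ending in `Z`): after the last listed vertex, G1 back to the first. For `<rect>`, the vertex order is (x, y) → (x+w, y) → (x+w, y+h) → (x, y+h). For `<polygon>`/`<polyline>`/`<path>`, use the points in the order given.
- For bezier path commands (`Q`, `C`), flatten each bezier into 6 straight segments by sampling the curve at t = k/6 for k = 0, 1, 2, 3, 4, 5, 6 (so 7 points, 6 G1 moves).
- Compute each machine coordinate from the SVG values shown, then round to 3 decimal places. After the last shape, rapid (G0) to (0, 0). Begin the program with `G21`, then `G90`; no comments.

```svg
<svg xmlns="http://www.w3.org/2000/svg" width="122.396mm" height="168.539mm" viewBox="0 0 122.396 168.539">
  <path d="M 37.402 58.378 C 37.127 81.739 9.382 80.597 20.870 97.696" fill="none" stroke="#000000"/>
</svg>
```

G21
G90
G0 X37.402 Y110.161
M3 S920
G01 X35.284 Y100.325 F1274
G01 X30.441 Y93.385 F1274
G01 X24.725 Y88.154 F1274
G01 X19.989 Y83.445 F1274
G01 X18.087 Y78.070 F1274
G01 X20.870 Y70.843 F1274
M5
G0 X0.000 Y0.000

viewBox `0 0 122.396 168.539` with mm width/height → 1 unit = 1 mm. Flip: y_m = 168.539 − y_svg.

**Shape 1** — `<path>` cubic bezier, stroke `#000000` → cut (S920, F1274). Control points (SVG): P0=(37.402,58.378), P1=(37.127,81.739), P2=(9.382,80.597), P3=(20.870,97.696); sampled at t=k/6. Machine vertices: (37.402,110.161) → (35.284,100.325) → (30.441,93.385) → (24.725,88.154) → (19.989,83.445) → (18.087,78.070) → (20.870,70.843). Open path.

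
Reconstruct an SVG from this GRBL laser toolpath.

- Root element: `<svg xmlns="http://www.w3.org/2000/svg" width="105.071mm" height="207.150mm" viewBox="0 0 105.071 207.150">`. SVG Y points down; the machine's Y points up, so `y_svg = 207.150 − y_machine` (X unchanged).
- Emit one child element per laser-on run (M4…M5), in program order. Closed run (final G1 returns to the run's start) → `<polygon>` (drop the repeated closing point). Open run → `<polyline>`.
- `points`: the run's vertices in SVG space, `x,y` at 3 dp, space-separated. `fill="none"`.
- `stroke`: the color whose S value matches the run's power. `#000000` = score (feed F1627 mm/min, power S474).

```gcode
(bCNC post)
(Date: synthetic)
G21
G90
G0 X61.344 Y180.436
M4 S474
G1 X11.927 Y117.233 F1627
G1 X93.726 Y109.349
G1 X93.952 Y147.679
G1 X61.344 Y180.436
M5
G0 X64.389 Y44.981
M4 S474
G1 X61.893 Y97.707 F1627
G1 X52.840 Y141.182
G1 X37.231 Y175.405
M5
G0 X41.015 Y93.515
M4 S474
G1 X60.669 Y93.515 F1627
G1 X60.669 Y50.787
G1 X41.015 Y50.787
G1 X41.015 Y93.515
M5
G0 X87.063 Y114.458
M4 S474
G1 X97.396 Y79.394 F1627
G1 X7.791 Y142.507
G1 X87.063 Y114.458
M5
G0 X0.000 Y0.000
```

<svg xmlns="http://www.w3.org/2000/svg" width="105.071mm" height="207.150mm" viewBox="0 0 105.071 207.150">
  <polygon points="61.344,26.714 11.927,89.917 93.726,97.801 93.952,59.471" fill="none" stroke="#000000"/>
  <polyline points="64.389,162.169 61.893,109.443 52.840,65.968 37.231,31.745" fill="none" stroke="#000000"/>
  <polygon points="41.015,113.635 60.669,113.635 60.669,156.363 41.015,156.363" fill="none" stroke="#000000"/>
  <polygon points="87.063,92.692 97.396,127.756 7.791,64.643" fill="none" stroke="#000000"/>
</svg>

Machine Y-up, SVG Y-down with viewBox height 207.150, so y_svg = 207.150 − y_machine; X carries over. Every run uses S474, so all elements get stroke `#000000` (score).

Run 1: The run returns to its start, so emit a `<polygon>` with points (Y-flipped): 61.344,26.714 11.927,89.917 93.726,97.801 93.952,59.471.

Run 2: The run is open, so emit a `<polyline>` with points (Y-flipped): 64.389,162.169 61.893,109.443 52.840,65.968 37.231,31.745.

Run 3: The run returns to its start, so emit a `<polygon>` with points (Y-flipped): 41.015,113.635 60.669,113.635 60.669,156.363 41.015,156.363.

Run 4: The run returns to its start, so emit a `<polygon>` with points (Y-flipped): 87.063,92.692 97.396,127.756 7.791,64.643.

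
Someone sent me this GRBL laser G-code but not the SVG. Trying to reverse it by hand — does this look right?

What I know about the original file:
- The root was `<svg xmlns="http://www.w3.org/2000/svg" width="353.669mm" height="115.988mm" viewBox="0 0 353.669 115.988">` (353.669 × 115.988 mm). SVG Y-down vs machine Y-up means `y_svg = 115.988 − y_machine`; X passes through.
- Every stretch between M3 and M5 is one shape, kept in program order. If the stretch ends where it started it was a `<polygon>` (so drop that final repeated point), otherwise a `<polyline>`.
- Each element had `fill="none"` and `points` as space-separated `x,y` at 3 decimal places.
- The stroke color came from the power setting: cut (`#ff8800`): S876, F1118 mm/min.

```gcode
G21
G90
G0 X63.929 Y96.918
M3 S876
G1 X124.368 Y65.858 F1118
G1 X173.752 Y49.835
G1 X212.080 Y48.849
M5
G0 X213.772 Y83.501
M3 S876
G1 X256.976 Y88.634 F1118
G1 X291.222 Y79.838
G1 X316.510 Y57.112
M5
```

<svg xmlns="http://www.w3.org/2000/svg" width="353.669mm" height="115.988mm" viewBox="0 0 353.669 115.988">
  <polyline points="63.929,19.070 124.368,50.130 173.752,66.153 212.080,67.139" fill="none" stroke="#ff8800"/>
  <polyline points="213.772,32.487 256.976,27.354 291.222,36.150 316.510,58.876" fill="none" stroke="#ff8800"/>
</svg>

Machine Y-up, SVG Y-down with viewBox height 115.988, so y_svg = 115.988 − y_machine; X carries over. Every run uses S876, so all elements get stroke `#ff8800` (cut).

Run 1: The run is open, so emit a `<polyline>` with points (Y-flipped): 63.929,19.070 124.368,50.130 173.752,66.153 212.080,67.139.

Run 2: The run is open, so emit a `<polyline>` with points (Y-flipped): 213.772,32.487 256.976,27.354 291.222,36.150 316.510,58.876.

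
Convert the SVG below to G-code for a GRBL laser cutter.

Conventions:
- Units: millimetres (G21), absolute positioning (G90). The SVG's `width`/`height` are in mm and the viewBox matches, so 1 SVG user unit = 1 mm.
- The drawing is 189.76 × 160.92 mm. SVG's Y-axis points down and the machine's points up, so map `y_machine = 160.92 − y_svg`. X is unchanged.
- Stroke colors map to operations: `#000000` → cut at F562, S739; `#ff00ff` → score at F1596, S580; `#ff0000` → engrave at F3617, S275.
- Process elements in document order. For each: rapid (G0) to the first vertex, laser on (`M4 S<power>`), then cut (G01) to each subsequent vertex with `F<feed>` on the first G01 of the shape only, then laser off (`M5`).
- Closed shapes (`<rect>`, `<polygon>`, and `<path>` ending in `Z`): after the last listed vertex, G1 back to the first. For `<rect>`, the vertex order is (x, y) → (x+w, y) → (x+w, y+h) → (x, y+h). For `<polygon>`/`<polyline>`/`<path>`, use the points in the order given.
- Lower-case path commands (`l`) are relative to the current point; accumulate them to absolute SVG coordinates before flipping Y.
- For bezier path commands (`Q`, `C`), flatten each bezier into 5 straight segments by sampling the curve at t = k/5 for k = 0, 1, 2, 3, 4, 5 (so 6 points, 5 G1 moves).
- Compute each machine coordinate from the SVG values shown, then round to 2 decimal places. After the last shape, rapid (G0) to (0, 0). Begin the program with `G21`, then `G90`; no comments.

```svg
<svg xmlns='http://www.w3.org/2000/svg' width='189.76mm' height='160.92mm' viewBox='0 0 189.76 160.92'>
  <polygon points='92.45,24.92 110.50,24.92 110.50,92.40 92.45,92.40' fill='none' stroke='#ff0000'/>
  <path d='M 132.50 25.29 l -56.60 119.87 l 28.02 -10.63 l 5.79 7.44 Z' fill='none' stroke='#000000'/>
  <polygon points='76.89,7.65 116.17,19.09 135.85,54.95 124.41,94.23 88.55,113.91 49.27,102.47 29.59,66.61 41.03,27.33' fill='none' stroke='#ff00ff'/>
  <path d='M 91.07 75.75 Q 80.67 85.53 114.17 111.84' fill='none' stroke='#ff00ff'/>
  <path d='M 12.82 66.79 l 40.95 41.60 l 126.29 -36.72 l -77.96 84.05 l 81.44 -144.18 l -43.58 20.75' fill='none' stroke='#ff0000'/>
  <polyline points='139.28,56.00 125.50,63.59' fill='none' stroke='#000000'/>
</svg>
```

G21
G90
G0 X92.45 Y136.00
M4 S275
G01 X110.50 Y136.00 F3617
G01 X110.50 Y68.52
G01 X92.45 Y68.52
G01 X92.45 Y136.00
M5
G0 X132.50 Y135.63
M4 S739
G01 X75.90 Y15.76 F562
G01 X103.92 Y26.39
G01 X109.71 Y18.95
G01 X132.50 Y135.63
M5
G0 X76.89 Y153.27
M4 S580
G01 X116.17 Y141.83 F1596
G01 X135.85 Y105.97
G01 X124.41 Y66.69
G01 X88.55 Y47.01
G01 X49.27 Y58.45
G01 X29.59 Y94.31
G01 X41.03 Y133.59
G01 X76.89 Y153.27
M5
G0 X91.07 Y85.17
M4 S580
G01 X88.67 Y80.60 F1596
G01 X89.77 Y74.70
G01 X94.39 Y67.48
G01 X102.53 Y58.94
G01 X114.17 Y49.08
M5
G0 X12.82 Y94.13
M4 S275
G01 X53.77 Y52.53 F3617
G01 X180.06 Y89.25
G01 X102.10 Y5.20
G01 X183.54 Y149.38
G01 X139.96 Y128.63
M5
G0 X139.28 Y104.92
M4 S739
G01 X125.50 Y97.33 F562
M5
G0 X0.00 Y0.00

viewBox `0 0 189.76 160.92` with mm width/height → 1 unit = 1 mm. Flip: y_m = 160.92 − y_svg.

**Shape 1** — `<polygon>` rectangle, stroke `#ff0000` → engrave (S275, F3617). Machine vertices: (92.45,136.00) → (110.50,136.00) → (110.50,68.52) → (92.45,68.52) → (92.45,136.00). Closed: final G1 returns to the first vertex.

**Shape 2** — `<path>` closed polygon, stroke `#000000` → cut (S739, F562). Machine vertices: (132.50,135.63) → (75.90,15.76) → (103.92,26.39) → (109.71,18.95) → (132.50,135.63). Closed: final G1 returns to the first vertex.

**Shape 3** — `<polygon>` regular polygon, stroke `#ff00ff` → score (S580, F1596). Machine vertices: (76.89,153.27) → (116.17,141.83) → (135.85,105.97) → (124.41,66.69) → (88.55,47.01) → (49.27,58.45) → (29.59,94.31) → (41.03,133.59) → (76.89,153.27). Closed: final G1 returns to the first vertex.

**Shape 4** — `<path>` quadratic bezier, stroke `#ff00ff` → score (S580, F1596). Control points (SVG): P0=(91.07,75.75), P1=(80.67,85.53), P2=(114.17,111.84); sampled at t=k/5. Machine vertices: (91.07,85.17) → (88.67,80.60) → (89.77,74.70) → (94.39,67.48) → (102.53,58.94) → (114.17,49.08). Open path.

**Shape 5** — `<path>` open polyline, stroke `#ff0000` → engrave (S275, F3617). Machine vertices: (12.82,94.13) → (53.77,52.53) → (180.06,89.25) → (102.10,5.20) → (183.54,149.38) → (139.96,128.63). Open path.

**Shape 6** — `<polyline>` line segment, stroke `#000000` → cut (S739, F562). Machine vertices: (139.28,104.92) → (125.50,97.33). Open path.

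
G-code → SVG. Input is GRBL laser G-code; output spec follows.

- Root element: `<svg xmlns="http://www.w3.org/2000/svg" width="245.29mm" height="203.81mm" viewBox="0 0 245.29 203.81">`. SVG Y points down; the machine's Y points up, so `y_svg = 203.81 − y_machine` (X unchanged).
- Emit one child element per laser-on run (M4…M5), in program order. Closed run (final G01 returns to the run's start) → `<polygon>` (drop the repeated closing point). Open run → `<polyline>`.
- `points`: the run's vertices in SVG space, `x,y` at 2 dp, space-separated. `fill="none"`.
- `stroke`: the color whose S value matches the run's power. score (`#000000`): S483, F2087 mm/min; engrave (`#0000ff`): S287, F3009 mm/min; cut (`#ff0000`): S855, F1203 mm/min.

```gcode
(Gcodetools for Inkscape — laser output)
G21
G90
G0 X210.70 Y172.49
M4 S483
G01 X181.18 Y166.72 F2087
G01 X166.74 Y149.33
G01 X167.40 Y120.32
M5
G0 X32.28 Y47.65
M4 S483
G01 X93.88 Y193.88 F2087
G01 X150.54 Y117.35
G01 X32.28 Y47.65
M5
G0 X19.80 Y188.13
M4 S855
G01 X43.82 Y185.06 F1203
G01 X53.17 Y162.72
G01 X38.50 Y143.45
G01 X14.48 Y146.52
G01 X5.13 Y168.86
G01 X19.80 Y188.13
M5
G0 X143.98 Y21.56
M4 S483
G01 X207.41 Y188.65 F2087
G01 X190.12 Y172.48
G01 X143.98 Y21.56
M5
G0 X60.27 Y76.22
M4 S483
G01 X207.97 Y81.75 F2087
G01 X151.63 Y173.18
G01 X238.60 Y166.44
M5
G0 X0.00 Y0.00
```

Each laser-on run becomes one SVG element. Flip Y back into SVG space with y_svg = 203.81 − y_machine.

Run 1: the run's S483 means `#000000` (score). The run is open, so emit a `<polyline>` with points (Y-flipped): 210.70,31.32 181.18,37.09 166.74,54.48 167.40,83.49.

Run 2: the run's S483 means `#000000` (score). The run returns to its start, so emit a `<polygon>` with points (Y-flipped): 32.28,156.16 93.88,9.93 150.54,86.46.

Run 3: power S855 maps to stroke `#ff0000` (cut). The run returns to its start, so emit a `<polygon>` with points (Y-flipped): 19.80,15.68 43.82,18.75 53.17,41.09 38.50,60.36 14.48,57.29 5.13,34.95.

Run 4: power S483 maps to stroke `#000000` (score). The run returns to its start, so emit a `<polygon>` with points (Y-flipped): 143.98,182.25 207.41,15.16 190.12,31.33.

Run 5: S483 ⇒ score layer `#000000`. The run is open, so emit a `<polyline>` with points (Y-flipped): 60.27,127.59 207.97,122.06 151.63,30.63 238.60,37.37.

<svg xmlns="http://www.w3.org/2000/svg" width="245.29mm" height="203.81mm" viewBox="0 0 245.29 203.81">
  <polyline points="210.70,31.32 181.18,37.09 166.74,54.48 167.40,83.49" fill="none" stroke="#000000"/>
  <polygon points="32.28,156.16 93.88,9.93 150.54,86.46" fill="none" stroke="#000000"/>
  <polygon points="19.80,15.68 43.82,18.75 53.17,41.09 38.50,60.36 14.48,57.29 5.13,34.95" fill="none" stroke="#ff0000"/>
  <polygon points="143.98,182.25 207.41,15.16 190.12,31.33" fill="none" stroke="#000000"/>
  <polyline points="60.27,127.59 207.97,122.06 151.63,30.63 238.60,37.37" fill="none" stroke="#000000"/>
</svg>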